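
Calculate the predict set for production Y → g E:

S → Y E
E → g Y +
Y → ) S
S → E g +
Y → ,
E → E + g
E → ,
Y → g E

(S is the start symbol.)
{ 'g' }

PREDICT(Y → g E) = (FIRST(RHS) \ {ε}) ∪ (FOLLOW(Y) if ε ∈ FIRST(RHS), i.e. RHS ⇒* ε)
FIRST(g E) = { 'g' }
ε ∉ FIRST(g E), so FOLLOW(Y) is not added.
PREDICT(Y → g E) = { 'g' }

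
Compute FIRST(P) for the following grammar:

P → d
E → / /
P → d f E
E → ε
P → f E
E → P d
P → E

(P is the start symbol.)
To compute FIRST(P), examine every production with P on the left-hand side, reading each right-hand side left to right until a non-nullable symbol is reached.

FIRST sets of the other non-terminals involved (by the same procedure, iterated to a fixed point):
  FIRST(E) = { '/', 'd', 'f', ε }

From P → d:
  - d is a terminal: add 'd' and stop
From P → d f E:
  - d is a terminal: add 'd' and stop
From P → f E:
  - f is a terminal: add 'f' and stop
From P → E:
  - E is a non-terminal: add FIRST(E) \ {ε} = { '/', 'd', 'f' }
    E is nullable and nothing follows, so the whole right-hand side can vanish: ε ∈ FIRST(P)

Collecting: FIRST(P) = { '/', 'd', 'f', ε }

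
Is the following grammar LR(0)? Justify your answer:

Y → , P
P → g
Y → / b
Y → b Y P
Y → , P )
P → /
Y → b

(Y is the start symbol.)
Augment with Y' → Y and build the canonical LR(0) collection (I0 = CLOSURE({[Y' → . Y]}), then GOTO on every symbol after a dot until no new states appear). It has 12 states:
  I0: { [Y → . , P )], [Y → . , P], [Y → . / b], [Y → . b Y P], [Y → . b], [Y' → . Y] }  — shift
  I1: { [P → . /], [P → . g], [Y → , . P )], [Y → , . P] }  — shift
  I2: { [Y → / . b] }  — shift
  I3: { [Y' → Y .] }  — accept
  I4: { [Y → . , P )], [Y → . , P], [Y → . / b], [Y → . b Y P], [Y → . b], [Y → b . Y P], [Y → b .] }  — shift, reduce
  I5: { [P → . /], [P → . g], [Y → b Y . P] }  — shift
  I6: { [P → / .] }  — reduce
  I7: { [Y → b Y P .] }  — reduce
  I8: { [P → g .] }  — reduce
  I9: { [Y → / b .] }  — reduce
  I10: { [Y → , P . )], [Y → , P .] }  — shift, reduce
  I11: { [Y → , P ) .] }  — reduce

Conflict in state I4:
  Shift-reduce conflict between [Y → b .] and [Y → . , P]
So the grammar is NOT LR(0).

Answer: No. Shift-reduce conflict between [Y → b .] and [Y → . , P]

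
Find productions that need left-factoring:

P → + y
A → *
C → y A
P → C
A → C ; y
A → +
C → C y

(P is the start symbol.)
Left-factoring is needed when two productions for the same non-terminal
share a common prefix on the right-hand side.

Productions for P:
  P → + y
  P → C
Productions for A:
  A → *
  A → C ; y
  A → +
Productions for C:
  C → y A
  C → C y

No common prefixes found.

Answer: No, left-factoring is not needed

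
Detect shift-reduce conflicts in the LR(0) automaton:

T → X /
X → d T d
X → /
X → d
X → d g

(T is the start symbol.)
Augment with T' → T and build the canonical LR(0) collection (I0 = CLOSURE({[T' → . T]}), then GOTO on every symbol after a dot until no new states appear). It has 9 states:
  I0: { [T → . X /], [T' → . T], [X → . /], [X → . d T d], [X → . d g], [X → . d] }  — shift
  I1: { [X → / .] }  — reduce
  I2: { [T' → T .] }  — accept
  I3: { [T → X . /] }  — shift
  I4: { [T → . X /], [X → . /], [X → . d T d], [X → . d g], [X → . d], [X → d . T d], [X → d . g], [X → d .] }  — shift, reduce
  I5: { [X → d T . d] }  — shift
  I6: { [X → d g .] }  — reduce
  I7: { [X → d T d .] }  — reduce
  I8: { [T → X / .] }  — reduce

I4 contains reduce item [X → d .] and shift items [X → . /], [X → . d], [X → . d T d], [X → . d g], [X → d . g] — shift-reduce conflict.

Answer: Yes — I4: [X → d .] vs [X → . /]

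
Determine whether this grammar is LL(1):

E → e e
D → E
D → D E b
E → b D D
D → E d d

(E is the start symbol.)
No. Predict set conflict for D: { 'b', 'e' }

A grammar is LL(1) if for each non-terminal N with multiple productions, the predict sets of those productions are pairwise disjoint, where PREDICT(N → α) = (FIRST(α) \ {ε}) ∪ (FOLLOW(N) if α ⇒* ε).

Relevant sets:
  FIRST(E) = { 'b', 'e' }
  FIRST(D) = { 'b', 'e' }

For E:
  PREDICT(E → e e) = { 'e' }
  PREDICT(E → b D D) = { 'b' }
For D:
  PREDICT(D → E) = { 'b', 'e' }
  PREDICT(D → D E b) = { 'b', 'e' }
  PREDICT(D → E d d) = { 'b', 'e' }

Conflict found: Predict set conflict for D: { 'b', 'e' }
The grammar is NOT LL(1).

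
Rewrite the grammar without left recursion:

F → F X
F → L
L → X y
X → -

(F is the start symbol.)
F is directly left-recursive. The standard transformation for
  A → A α₁ | ... | A α_m | β₁ | ... | β_n
is
  A  → β₁ A' | ... | β_n A'
  A' → α₁ A' | ... | α_m A' | ε

F → L becomes F → L F'
F → F X becomes F' → X F'
Add F' → ε

Productions for other non-terminals are unchanged:
  L → X y
  X → -

Resulting grammar:
F → L F'
F' → X F'
F' → ε
L → X y
X → -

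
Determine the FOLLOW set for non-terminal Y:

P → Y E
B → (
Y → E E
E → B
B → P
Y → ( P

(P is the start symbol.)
{ '(' }

To compute FOLLOW(Y), find every occurrence of Y on a right-hand side N → α Y β: add FIRST(β) \ {ε}, and if β is empty or nullable also add FOLLOW(N). Iterate to a fixed point.

In P → Y E: Y is followed by E, add FIRST(E) \ {ε} = { '(' }

Taking the union: FOLLOW(Y) = { '(' }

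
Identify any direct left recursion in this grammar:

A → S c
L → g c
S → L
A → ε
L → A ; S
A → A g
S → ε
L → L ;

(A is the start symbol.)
Yes, A, L are left-recursive

Direct left recursion occurs when N → N α for some non-terminal N (the right-hand side begins with the left-hand side itself).

A → S c: starts with S
L → g c: starts with g
S → L: starts with L
A → ε: starts with ε
L → A ; S: starts with A
A → A g: LEFT RECURSIVE (starts with A)
S → ε: starts with ε
L → L ;: LEFT RECURSIVE (starts with L)

The grammar has direct left recursion on: A, L.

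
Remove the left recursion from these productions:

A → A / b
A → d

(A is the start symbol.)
A → d A'
A' → / b A'
A' → ε

A is directly left-recursive. The standard transformation for
  A → A α₁ | ... | A α_m | β₁ | ... | β_n
is
  A  → β₁ A' | ... | β_n A'
  A' → α₁ A' | ... | α_m A' | ε

A → d becomes A → d A'
A → A / b becomes A' → / b A'
Add A' → ε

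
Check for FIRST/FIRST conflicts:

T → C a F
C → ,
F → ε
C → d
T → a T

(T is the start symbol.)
A FIRST/FIRST conflict occurs when two productions N → α and N → β for the same non-terminal have FIRST(α) ∩ FIRST(β) ≠ ∅ (with ε ∈ FIRST of a nullable right-hand side, so two nullable alternatives also conflict).

FIRST sets of the non-terminals at (or reachable through a nullable prefix from) the front of some alternative:
  FIRST(C) = { ',', 'd' }

Productions for T:
  T → C a F: FIRST = { ',', 'd' }
  T → a T: FIRST = { 'a' }
Productions for C:
  C → ,: FIRST = { ',' }
  C → d: FIRST = { 'd' }
F has only one production, so no FIRST/FIRST conflict is possible there.

All alternatives of each non-terminal have pairwise disjoint FIRST sets.

Answer: No FIRST/FIRST conflicts.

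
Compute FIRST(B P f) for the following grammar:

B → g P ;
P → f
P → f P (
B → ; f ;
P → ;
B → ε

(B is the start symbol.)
{ ';', 'f', 'g' }

FIRST sets of the non-terminals involved (from the grammar, by fixed-point iteration):
  FIRST(B) = { ';', 'g', ε }
  FIRST(P) = { ';', 'f' }

To compute FIRST(B P f), process the symbols left to right:
Symbol B is a non-terminal. Add FIRST(B) \ {ε} = { ';', 'g' }
B is nullable (ε ∈ FIRST(B)), continue to the next symbol.
Symbol P is a non-terminal. Add FIRST(P) \ {ε} = { ';', 'f' }
P is not nullable (ε ∉ FIRST(P)), so stop here.
FIRST(B P f) = { ';', 'f', 'g' }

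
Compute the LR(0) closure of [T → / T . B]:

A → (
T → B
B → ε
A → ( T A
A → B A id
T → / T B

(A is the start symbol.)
{ [B → .], [T → / T . B] }

Start with: [T → / T . B]
  [T → / T . B] has the dot before B: add [B → .]
No further items can be added.

CLOSURE = { [B → .], [T → / T . B] }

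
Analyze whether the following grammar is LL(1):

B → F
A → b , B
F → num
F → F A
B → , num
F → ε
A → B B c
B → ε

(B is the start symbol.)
No. Predict set conflict for B: { ',' }

Relevant sets:
  FIRST(F) = { ',', 'b', 'c', 'num', ε }
  FIRST(B) = { ',', 'b', 'c', 'num', ε }
  FIRST(A) = { ',', 'b', 'c', 'num' }
  FOLLOW(B) = { $, ',', 'b', 'c', 'num' }
  FOLLOW(F) = { $, ',', 'b', 'c', 'num' }

For B:
  PREDICT(B → F) = { $, ',', 'b', 'c', 'num' }
  PREDICT(B → ',' num) = { ',' }
  PREDICT(B → ε) = { $, ',', 'b', 'c', 'num' }
For A:
  PREDICT(A → b ',' B) = { 'b' }
  PREDICT(A → B B c) = { ',', 'b', 'c', 'num' }
For F:
  PREDICT(F → num) = { 'num' }
  PREDICT(F → F A) = { ',', 'b', 'c', 'num' }
  PREDICT(F → ε) = { $, ',', 'b', 'c', 'num' }

Conflict found: Predict set conflict for B: { ',' }
The grammar is NOT LL(1).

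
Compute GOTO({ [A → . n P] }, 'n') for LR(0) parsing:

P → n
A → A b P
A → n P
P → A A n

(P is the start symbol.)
{ [A → . A b P], [A → . n P], [A → n . P], [P → . A A n], [P → . n] }

GOTO(I, 'n') = CLOSURE({ [A → αX.β] : [A → α.Xβ] ∈ I, X = 'n' })

Items with dot before 'n', with the dot advanced:
  [A → . n P] → [A → n . P]
Closure of the advanced items:
  [A → n . P] has the dot before P: add [P → . n], [P → . A A n]
  [P → . A A n] has the dot before A: add [A → . A b P], [A → . n P]

GOTO = { [A → . A b P], [A → . n P], [A → n . P], [P → . A A n], [P → . n] }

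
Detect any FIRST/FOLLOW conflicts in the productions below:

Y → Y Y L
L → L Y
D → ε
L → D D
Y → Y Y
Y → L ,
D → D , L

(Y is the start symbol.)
Yes. L → L Y with FOLLOW(L) on { ',' }; D → D ',' L with FOLLOW(D) on { ',' }

A FIRST/FOLLOW conflict occurs when a non-terminal N has a nullable alternative N → β (β ⇒* ε) and another alternative N → α with FIRST(α) ∩ FOLLOW(N) ≠ ∅: on such a lookahead the parser cannot decide between expanding α and letting N vanish via β.

Nullable non-terminals: D, L.
FIRST sets used below: FIRST(D) = { ',', ε }, FIRST(L) = { ',', ε }, FIRST(Y) = { ',' }

D: nullable alternative(s) D → ε; FOLLOW(D) = { $, ',' }
  D → ε: FIRST \ {ε} = { } — this is the only nullable alternative, skip
  D → D , L: FIRST \ {ε} = { ',' } — overlaps FOLLOW(D) on { ',' }: CONFLICT

L: nullable alternative(s) L → D D; FOLLOW(L) = { $, ',' }
  L → L Y: FIRST \ {ε} = { ',' } — overlaps FOLLOW(L) on { ',' }: CONFLICT
  L → D D: FIRST \ {ε} = { ',' } — this is the only nullable alternative, skip

Y has no nullable alternative, so no FIRST/FOLLOW check is needed there.

So the grammar has 2 FIRST/FOLLOW conflicts (marked CONFLICT above).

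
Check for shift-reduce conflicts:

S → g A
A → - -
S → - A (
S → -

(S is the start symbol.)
Augment with S' → S and build the canonical LR(0) collection (I0 = CLOSURE({[S' → . S]}), then GOTO on every symbol after a dot until no new states appear). It has 9 states:
  I0: { [S → . - A (], [S → . -], [S → . g A], [S' → . S] }  — shift
  I1: { [A → . - -], [S → - . A (], [S → - .] }  — shift, reduce
  I2: { [S' → S .] }  — accept
  I3: { [A → . - -], [S → g . A] }  — shift
  I4: { [A → - . -] }  — shift
  I5: { [S → g A .] }  — reduce
  I6: { [A → - - .] }  — reduce
  I7: { [S → - A . (] }  — shift
  I8: { [S → - A ( .] }  — reduce

I1 contains reduce item [S → - .] and shift item [A → . - -] — shift-reduce conflict.

Answer: Yes — I1: [S → - .] vs [A → . - -]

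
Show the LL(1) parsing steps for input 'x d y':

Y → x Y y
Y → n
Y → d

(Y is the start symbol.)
Stack is shown with the top on the left.

Stack    Input    Action
------------------------
Y $      x d y $  output Y → x Y y
x Y y $  x d y $  match 'x'
Y y $    d y $    output Y → d
d y $    d y $    match 'd'
y $      y $      match 'y'
$        $        accept

The string is accepted.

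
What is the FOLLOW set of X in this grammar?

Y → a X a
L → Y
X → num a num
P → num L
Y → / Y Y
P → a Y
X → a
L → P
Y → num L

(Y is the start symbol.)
{ 'a' }

In Y → a X a: X is followed by a, add FIRST(a) \ {ε} = { 'a' }

Taking the union: FOLLOW(X) = { 'a' }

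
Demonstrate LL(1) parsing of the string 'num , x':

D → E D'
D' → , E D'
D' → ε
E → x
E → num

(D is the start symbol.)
LL(1) parsing maintains a stack (initially the start symbol over $) and the input. At each step: if the stack top is a terminal, match it against the current input token; if it is a non-terminal N, replace it with the RHS of M[N, lookahead] (the unique production whose predict set contains the lookahead).

Stack is shown with the top on the left.

Stack     Input      Action
---------------------------
D $       num , x $  output D → E D'
E D' $    num , x $  output E → num
num D' $  num , x $  match 'num'
D' $      , x $      output D' → , E D'
, E D' $  , x $      match ','
E D' $    x $        output E → x
x D' $    x $        match 'x'
D' $      $          output D' → ε
$         $          accept

The string is accepted.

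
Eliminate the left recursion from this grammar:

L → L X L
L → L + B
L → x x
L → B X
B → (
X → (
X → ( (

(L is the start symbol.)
L → x x L'
L → B X L'
L' → X L L'
L' → + B L'
L' → ε
B → (
X → (
X → ( (

L is directly left-recursive. The standard transformation for
  A → A α₁ | ... | A α_m | β₁ | ... | β_n
is
  A  → β₁ A' | ... | β_n A'
  A' → α₁ A' | ... | α_m A' | ε

L → x x becomes L → x x L'
L → B X becomes L → B X L'
L → L X L becomes L' → X L L'
L → L + B becomes L' → + B L'
Add L' → ε

Productions for other non-terminals are unchanged:
  B → (
  X → (
  X → ( (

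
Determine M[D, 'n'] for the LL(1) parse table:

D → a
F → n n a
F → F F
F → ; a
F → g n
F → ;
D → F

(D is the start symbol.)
D → F

To find M[D, 'n'], we find productions for D where 'n' is in the predict set (PREDICT(N → α) = (FIRST(α) \ {ε}) ∪ (FOLLOW(N) if α ⇒* ε)).

Relevant sets:
  FIRST(F) = { ';', 'g', 'n' }

D → a: PREDICT = { 'a' }
D → F: PREDICT = { ';', 'g', 'n' }
  'n' is in predict set, so this production goes in M[D, 'n']

M[D, 'n'] = D → F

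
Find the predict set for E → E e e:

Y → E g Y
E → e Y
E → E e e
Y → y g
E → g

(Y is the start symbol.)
{ 'e', 'g' }

PREDICT(E → E e e) = (FIRST(RHS) \ {ε}) ∪ (FOLLOW(E) if ε ∈ FIRST(RHS), i.e. RHS ⇒* ε)
FIRST(E) = { 'e', 'g' }
FIRST(E e e) = { 'e', 'g' }
ε ∉ FIRST(E e e), so FOLLOW(E) is not added.
PREDICT(E → E e e) = { 'e', 'g' }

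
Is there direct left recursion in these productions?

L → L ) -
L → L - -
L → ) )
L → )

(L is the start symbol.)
Direct left recursion occurs when N → N α for some non-terminal N (the right-hand side begins with the left-hand side itself).

L → L ) -: LEFT RECURSIVE (starts with L)
L → L - -: LEFT RECURSIVE (starts with L)
L → ) ): starts with ')'
L → ): starts with ')'

The grammar has direct left recursion on: L.

Answer: Yes, L is left-recursive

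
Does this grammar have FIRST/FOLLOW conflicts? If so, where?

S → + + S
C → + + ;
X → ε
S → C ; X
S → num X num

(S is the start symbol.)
A FIRST/FOLLOW conflict occurs when a non-terminal N has a nullable alternative N → β (β ⇒* ε) and another alternative N → α with FIRST(α) ∩ FOLLOW(N) ≠ ∅: on such a lookahead the parser cannot decide between expanding α and letting N vanish via β.

Nullable non-terminals: X.
X has a nullable alternative but only one production, so nothing to check.

C, S have no nullable alternative, so no FIRST/FOLLOW check is needed there.

No FIRST/FOLLOW conflicts found.

Answer: No FIRST/FOLLOW conflicts.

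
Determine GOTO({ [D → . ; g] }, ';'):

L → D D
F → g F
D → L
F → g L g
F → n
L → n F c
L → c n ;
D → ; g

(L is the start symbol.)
GOTO(I, ';') = CLOSURE({ [A → αX.β] : [A → α.Xβ] ∈ I, X = ';' })

Items with dot before ';', with the dot advanced:
  [D → . ; g] → [D → ; . g]
Closure adds nothing (no advanced item has the dot before a non-terminal).

GOTO = { [D → ; . g] }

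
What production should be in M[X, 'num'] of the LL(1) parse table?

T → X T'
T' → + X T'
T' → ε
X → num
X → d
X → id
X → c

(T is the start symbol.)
X → num

To find M[X, 'num'], we find productions for X where 'num' is in the predict set (PREDICT(N → α) = (FIRST(α) \ {ε}) ∪ (FOLLOW(N) if α ⇒* ε)).

X → num: PREDICT = { 'num' }
  'num' is in predict set, so this production goes in M[X, 'num']
X → d: PREDICT = { 'd' }
X → id: PREDICT = { 'id' }
X → c: PREDICT = { 'c' }

M[X, 'num'] = X → num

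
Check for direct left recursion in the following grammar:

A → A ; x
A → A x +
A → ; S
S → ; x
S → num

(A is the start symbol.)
Yes, A is left-recursive

Direct left recursion occurs when N → N α for some non-terminal N (the right-hand side begins with the left-hand side itself).

A → A ; x: LEFT RECURSIVE (starts with A)
A → A x +: LEFT RECURSIVE (starts with A)
A → ; S: starts with ';'
S → ; x: starts with ';'
S → num: starts with num

The grammar has direct left recursion on: A.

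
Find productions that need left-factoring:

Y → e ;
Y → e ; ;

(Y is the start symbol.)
Left-factoring is needed when two productions for the same non-terminal
share a common prefix on the right-hand side.

Productions for Y:
  Y → e ;
  Y → e ; ;

Found common prefix 'e ;' in productions for Y

Answer: Yes, Y has productions with common prefix 'e ;'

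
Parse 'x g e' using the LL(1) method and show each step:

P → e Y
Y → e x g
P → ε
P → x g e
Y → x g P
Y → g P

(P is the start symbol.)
Stack is shown with the top on the left.

Stack    Input    Action
------------------------
P $      x g e $  output P → x g e
x g e $  x g e $  match 'x'
g e $    g e $    match 'g'
e $      e $      match 'e'
$        $        accept

The string is accepted.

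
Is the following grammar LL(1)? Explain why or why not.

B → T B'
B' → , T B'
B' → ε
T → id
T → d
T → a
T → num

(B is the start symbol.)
Yes, the grammar is LL(1).

Relevant sets:
  FOLLOW(B') = { $ }

For B':
  PREDICT(B' → ',' T B') = { ',' }
  PREDICT(B' → ε) = { $ }
For T:
  PREDICT(T → id) = { 'id' }
  PREDICT(T → d) = { 'd' }
  PREDICT(T → a) = { 'a' }
  PREDICT(T → num) = { 'num' }
B has a single production, so nothing to check there.

All predict sets are disjoint. The grammar IS LL(1).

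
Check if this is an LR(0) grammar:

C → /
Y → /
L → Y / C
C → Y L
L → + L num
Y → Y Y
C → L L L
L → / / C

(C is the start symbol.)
No. Shift-reduce conflict between [C → / .] and [L → / . / C]

A grammar is LR(0) if no state in the canonical LR(0) collection has:
  - both a shift item (dot before a terminal) and a complete item (shift-reduce conflict), or
  - two or more complete items (reduce-reduce conflict; the accept item [C' → C .] counts as a complete item here).

Augment with C' → C and build the canonical LR(0) collection (I0 = CLOSURE({[C' → . C]}), then GOTO on every symbol after a dot until no new states appear). It has 22 states:
  I0: { [C → . /], [C → . L L L], [C → . Y L], [C' → . C], [L → . + L num], [L → . / / C], [L → . Y / C], [Y → . /], [Y → . Y Y] }  — shift
  I1: { [L → + . L num], [L → . + L num], [L → . / / C], [L → . Y / C], [Y → . /], [Y → . Y Y] }  — shift
  I2: { [C → / .], [L → / . / C], [Y → / .] }  — shift, 2 reduces
  I3: { [C' → C .] }  — accept
  I4: { [C → L . L L], [L → . + L num], [L → . / / C], [L → . Y / C], [Y → . /], [Y → . Y Y] }  — shift
  I5: { [C → Y . L], [L → . + L num], [L → . / / C], [L → . Y / C], [L → Y . / C], [Y → . /], [Y → . Y Y], [Y → Y . Y] }  — shift
  I6: { [C → . /], [C → . L L L], [C → . Y L], [L → . + L num], [L → . / / C], [L → . Y / C], [L → / . / C], [L → Y / . C], [Y → . /], [Y → . Y Y], [Y → / .] }  — shift, reduce
  I7: { [C → Y L .] }  — reduce
  I8: { [L → Y . / C], [Y → . /], [Y → . Y Y], [Y → Y . Y], [Y → Y Y .] }  — shift, reduce
  I9: { [C → . /], [C → . L L L], [C → . Y L], [L → . + L num], [L → . / / C], [L → . Y / C], [L → Y / . C], [Y → . /], [Y → . Y Y], [Y → / .] }  — shift, reduce
  I10: { [Y → . /], [Y → . Y Y], [Y → Y . Y], [Y → Y Y .] }  — shift, reduce
  I11: { [Y → / .] }  — reduce
  I12: { [L → Y / C .] }  — reduce
  I13: { [C → . /], [C → . L L L], [C → . Y L], [C → / .], [L → . + L num], [L → . / / C], [L → . Y / C], [L → / . / C], [L → / / . C], [Y → . /], [Y → . Y Y], [Y → / .] }  — shift, 2 reduces
  I14: { [L → / / C .] }  — reduce
  I15: { [L → / . / C], [Y → / .] }  — shift, reduce
  I16: { [C → L L . L], [L → . + L num], [L → . / / C], [L → . Y / C], [Y → . /], [Y → . Y Y] }  — shift
  I17: { [L → Y . / C], [Y → . /], [Y → . Y Y], [Y → Y . Y] }  — shift
  I18: { [C → L L L .] }  — reduce
  I19: { [C → . /], [C → . L L L], [C → . Y L], [L → . + L num], [L → . / / C], [L → . Y / C], [L → / / . C], [Y → . /], [Y → . Y Y] }  — shift
  I20: { [L → + L . num] }  — shift
  I21: { [L → + L num .] }  — reduce

Conflict in state I2:
  Shift-reduce conflict between [C → / .] and [L → / . / C]
So the grammar is NOT LR(0).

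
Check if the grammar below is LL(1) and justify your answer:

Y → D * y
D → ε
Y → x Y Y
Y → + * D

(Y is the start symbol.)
Yes, the grammar is LL(1).

A grammar is LL(1) if for each non-terminal N with multiple productions, the predict sets of those productions are pairwise disjoint, where PREDICT(N → α) = (FIRST(α) \ {ε}) ∪ (FOLLOW(N) if α ⇒* ε).

Relevant sets:
  FIRST(D) = { ε }

For Y:
  PREDICT(Y → D '*' y) = { '*' }
  PREDICT(Y → x Y Y) = { 'x' }
  PREDICT(Y → '+' '*' D) = { '+' }
D has a single production, so nothing to check there.

All predict sets are disjoint. The grammar IS LL(1).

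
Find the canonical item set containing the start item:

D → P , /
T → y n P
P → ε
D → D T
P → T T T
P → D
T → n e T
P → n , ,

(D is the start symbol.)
First, augment the grammar with D' → D
I₀ = CLOSURE({ [D' → . D] }):
  [D' → . D] has the dot before D: add [D → . P , /], [D → . D T]
  [D → . P , /] has the dot before P: add [P → .], [P → . T T T], [P → . D], [P → . n , ,]
  [P → . T T T] has the dot before T: add [T → . y n P], [T → . n e T]
No further items can be added.

I₀ = { [D → . D T], [D → . P , /], [D' → . D], [P → . D], [P → . T T T], [P → . n , ,], [P → .], [T → . n e T], [T → . y n P] }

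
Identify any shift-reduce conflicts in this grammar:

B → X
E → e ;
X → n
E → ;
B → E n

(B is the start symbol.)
A shift-reduce conflict occurs when an LR(0) state has both:
  - a complete (reduce) item [A → α .] (dot at the end), and
  - a shift item [B → β . c γ] (dot before a terminal).

Augment with B' → B and build the canonical LR(0) collection (I0 = CLOSURE({[B' → . B]}), then GOTO on every symbol after a dot until no new states appear). It has 9 states:
  I0: { [B → . E n], [B → . X], [B' → . B], [E → . ;], [E → . e ;], [X → . n] }  — shift
  I1: { [E → ; .] }  — reduce
  I2: { [B' → B .] }  — accept
  I3: { [B → E . n] }  — shift
  I4: { [B → X .] }  — reduce
  I5: { [E → e . ;] }  — shift
  I6: { [X → n .] }  — reduce
  I7: { [E → e ; .] }  — reduce
  I8: { [B → E n .] }  — reduce

No state contains both a complete item and a shift item.

Answer: No shift-reduce conflicts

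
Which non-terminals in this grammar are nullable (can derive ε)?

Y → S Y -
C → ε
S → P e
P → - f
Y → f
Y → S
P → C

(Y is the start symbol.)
ε-productions: C → ε
So C is immediately nullable.
P → C: every symbol on the right is nullable, so P is nullable too.
No further non-terminal can be added: every production for the remaining non-terminals contains a terminal or a non-nullable non-terminal.
Nullable = { 'C', 'P' }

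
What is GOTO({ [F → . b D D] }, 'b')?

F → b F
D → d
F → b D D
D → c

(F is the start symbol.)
{ [D → . c], [D → . d], [F → b . D D] }

GOTO(I, 'b') = CLOSURE({ [A → αX.β] : [A → α.Xβ] ∈ I, X = 'b' })

Items with dot before 'b', with the dot advanced:
  [F → . b D D] → [F → b . D D]
Closure of the advanced items:
  [F → b . D D] has the dot before D: add [D → . d], [D → . c]

GOTO = { [D → . c], [D → . d], [F → b . D D] }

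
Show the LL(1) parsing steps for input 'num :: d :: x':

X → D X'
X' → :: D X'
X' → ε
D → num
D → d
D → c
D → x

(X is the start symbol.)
Stack is shown with the top on the left.

Stack      Input            Action
----------------------------------
X $        num :: d :: x $  output X → D X'
D X' $     num :: d :: x $  output D → num
num X' $   num :: d :: x $  match 'num'
X' $       :: d :: x $      output X' → :: D X'
:: D X' $  :: d :: x $      match '::'
D X' $     d :: x $         output D → d
d X' $     d :: x $         match 'd'
X' $       :: x $           output X' → :: D X'
:: D X' $  :: x $           match '::'
D X' $     x $              output D → x
x X' $     x $              match 'x'
X' $       $                output X' → ε
$          $                accept

The string is accepted.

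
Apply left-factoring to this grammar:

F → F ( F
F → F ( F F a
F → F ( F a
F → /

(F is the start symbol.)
Left-factoring transforms A → αβ₁ | αβ₂ into A → αA' and A' → β₁ | β₂
(α is the longest common prefix among the alternatives). Repeat until
no nonterminal has two alternatives with a common prefix.

Round 1: F has alternatives sharing prefix 'F ( F'. Introduce F': F → F ( F F'
  Add: F' → ε
  Add: F' → F a
  Add: F' → a

No remaining common prefixes — done.

Resulting grammar:
F → F ( F F'
F' → ε
F' → F a
F' → a
F → /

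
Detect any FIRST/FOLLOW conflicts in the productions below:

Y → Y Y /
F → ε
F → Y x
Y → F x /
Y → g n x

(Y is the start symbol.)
Yes. F → Y x with FOLLOW(F) on { 'x' }

A FIRST/FOLLOW conflict occurs when a non-terminal N has a nullable alternative N → β (β ⇒* ε) and another alternative N → α with FIRST(α) ∩ FOLLOW(N) ≠ ∅: on such a lookahead the parser cannot decide between expanding α and letting N vanish via β.

Nullable non-terminals: F.
FIRST sets used below: FIRST(Y) = { 'g', 'x' }

F: nullable alternative(s) F → ε; FOLLOW(F) = { 'x' }
  F → ε: FIRST \ {ε} = { } — this is the only nullable alternative, skip
  F → Y x: FIRST \ {ε} = { 'g', 'x' } — overlaps FOLLOW(F) on { 'x' }: CONFLICT

Y has no nullable alternative, so no FIRST/FOLLOW check is needed there.

So the grammar has 1 FIRST/FOLLOW conflict (marked CONFLICT above).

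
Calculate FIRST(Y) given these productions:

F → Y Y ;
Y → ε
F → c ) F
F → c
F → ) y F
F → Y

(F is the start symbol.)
{ ε }

To compute FIRST(Y), examine every production with Y on the left-hand side, reading each right-hand side left to right until a non-nullable symbol is reached.

From Y → ε:
  - ε-production, so ε ∈ FIRST(Y)

Collecting: FIRST(Y) = { ε }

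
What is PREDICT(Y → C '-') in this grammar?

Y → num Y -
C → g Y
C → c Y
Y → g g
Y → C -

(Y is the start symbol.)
{ 'c', 'g' }

PREDICT(Y → C '-') = (FIRST(RHS) \ {ε}) ∪ (FOLLOW(Y) if ε ∈ FIRST(RHS), i.e. RHS ⇒* ε)
FIRST(C) = { 'c', 'g' }
FIRST(C '-') = { 'c', 'g' }
ε ∉ FIRST(C '-'), so FOLLOW(Y) is not added.
PREDICT(Y → C '-') = { 'c', 'g' }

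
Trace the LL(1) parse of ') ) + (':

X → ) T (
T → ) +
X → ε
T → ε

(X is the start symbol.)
LL(1) parsing maintains a stack (initially the start symbol over $) and the input. At each step: if the stack top is a terminal, match it against the current input token; if it is a non-terminal N, replace it with the RHS of M[N, lookahead] (the unique production whose predict set contains the lookahead).

Stack is shown with the top on the left.

Stack    Input      Action
--------------------------
X $      ) ) + ( $  output X → ) T (
) T ( $  ) ) + ( $  match ')'
T ( $    ) + ( $    output T → ) +
) + ( $  ) + ( $    match ')'
+ ( $    + ( $      match '+'
( $      ( $        match '('
$        $          accept

The string is accepted.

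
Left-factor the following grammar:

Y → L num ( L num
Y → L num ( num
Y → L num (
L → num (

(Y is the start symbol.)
Y → L num ( Y'
Y' → L num
Y' → num
Y' → ε
L → num (

Left-factoring transforms A → αβ₁ | αβ₂ into A → αA' and A' → β₁ | β₂
(α is the longest common prefix among the alternatives). Repeat until
no nonterminal has two alternatives with a common prefix.

Round 1: Y has alternatives sharing prefix 'L num ('. Introduce Y': Y → L num ( Y'
  Add: Y' → L num
  Add: Y' → num
  Add: Y' → ε

No remaining common prefixes — done.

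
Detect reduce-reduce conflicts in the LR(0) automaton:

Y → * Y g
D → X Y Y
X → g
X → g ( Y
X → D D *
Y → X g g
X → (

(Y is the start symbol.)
No reduce-reduce conflicts

Augment with Y' → Y and build the canonical LR(0) collection (I0 = CLOSURE({[Y' → . Y]}), then GOTO on every symbol after a dot until no new states appear). It has 18 states:
  I0: { [D → . X Y Y], [X → . (], [X → . D D *], [X → . g ( Y], [X → . g], [Y → . * Y g], [Y → . X g g], [Y' → . Y] }  — shift
  I1: { [X → ( .] }  — reduce
  I2: { [D → . X Y Y], [X → . (], [X → . D D *], [X → . g ( Y], [X → . g], [Y → * . Y g], [Y → . * Y g], [Y → . X g g] }  — shift
  I3: { [D → . X Y Y], [X → . (], [X → . D D *], [X → . g ( Y], [X → . g], [X → D . D *] }  — shift
  I4: { [D → . X Y Y], [D → X . Y Y], [X → . (], [X → . D D *], [X → . g ( Y], [X → . g], [Y → . * Y g], [Y → . X g g], [Y → X . g g] }  — shift
  I5: { [Y' → Y .] }  — accept
  I6: { [X → g . ( Y], [X → g .] }  — shift, reduce
  I7: { [D → . X Y Y], [X → . (], [X → . D D *], [X → . g ( Y], [X → . g], [X → g ( . Y], [Y → . * Y g], [Y → . X g g] }  — shift
  I8: { [X → g ( Y .] }  — reduce
  I9: { [D → . X Y Y], [D → X Y . Y], [X → . (], [X → . D D *], [X → . g ( Y], [X → . g], [Y → . * Y g], [Y → . X g g] }  — shift
  I10: { [X → g . ( Y], [X → g .], [Y → X g . g] }  — shift, reduce
  I11: { [Y → X g g .] }  — reduce
  I12: { [D → X Y Y .] }  — reduce
  I13: { [D → . X Y Y], [X → . (], [X → . D D *], [X → . g ( Y], [X → . g], [X → D . D *], [X → D D . *] }  — shift
  I14: { [D → . X Y Y], [D → X . Y Y], [X → . (], [X → . D D *], [X → . g ( Y], [X → . g], [Y → . * Y g], [Y → . X g g] }  — shift
  I15: { [X → D D * .] }  — reduce
  I16: { [Y → * Y . g] }  — shift
  I17: { [Y → * Y g .] }  — reduce

No state contains more than one complete item.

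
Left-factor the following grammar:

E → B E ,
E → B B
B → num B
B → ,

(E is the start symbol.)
Left-factoring transforms A → αβ₁ | αβ₂ into A → αA' and A' → β₁ | β₂
(α is the longest common prefix among the alternatives). Repeat until
no nonterminal has two alternatives with a common prefix.

Round 1: E has alternatives sharing prefix 'B'. Introduce E': E → B E'
  Add: E' → E ,
  Add: E' → B

No remaining common prefixes — done.

Resulting grammar:
E → B E'
E' → E ,
E' → B
B → num B
B → ,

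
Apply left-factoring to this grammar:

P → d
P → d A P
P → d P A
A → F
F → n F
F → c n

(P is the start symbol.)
P → d P'
P' → ε
P' → A P
P' → P A
A → F
F → n F
F → c n

Left-factoring transforms A → αβ₁ | αβ₂ into A → αA' and A' → β₁ | β₂
(α is the longest common prefix among the alternatives). Repeat until
no nonterminal has two alternatives with a common prefix.

Round 1: P has alternatives sharing prefix 'd'. Introduce P': P → d P'
  Add: P' → ε
  Add: P' → A P
  Add: P' → P A

No remaining common prefixes — done.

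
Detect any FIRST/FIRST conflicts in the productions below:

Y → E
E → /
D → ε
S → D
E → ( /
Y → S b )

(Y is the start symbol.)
No FIRST/FIRST conflicts.

A FIRST/FIRST conflict occurs when two productions N → α and N → β for the same non-terminal have FIRST(α) ∩ FIRST(β) ≠ ∅ (with ε ∈ FIRST of a nullable right-hand side, so two nullable alternatives also conflict).

FIRST sets of the non-terminals at (or reachable through a nullable prefix from) the front of some alternative:
  FIRST(E) = { '(', '/' }
  FIRST(S) = { ε }

Productions for Y:
  Y → E: FIRST = { '(', '/' }
  Y → S b ): FIRST = { 'b' }
Productions for E:
  E → /: FIRST = { '/' }
  E → ( /: FIRST = { '(' }
D, S have only one production, so no FIRST/FIRST conflict is possible there.

All alternatives of each non-terminal have pairwise disjoint FIRST sets.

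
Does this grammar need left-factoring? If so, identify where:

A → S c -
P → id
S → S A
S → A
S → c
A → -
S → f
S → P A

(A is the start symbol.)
No, left-factoring is not needed

Left-factoring is needed when two productions for the same non-terminal
share a common prefix on the right-hand side.

Productions for A:
  A → S c -
  A → -
Productions for S:
  S → S A
  S → A
  S → c
  S → f
  S → P A

No common prefixes found.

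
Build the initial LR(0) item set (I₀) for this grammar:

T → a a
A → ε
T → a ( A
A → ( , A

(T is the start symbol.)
First, augment the grammar with T' → T
I₀ = CLOSURE({ [T' → . T] }):
  [T' → . T] has the dot before T: add [T → . a a], [T → . a ( A]
No further items can be added.

I₀ = { [T → . a ( A], [T → . a a], [T' → . T] }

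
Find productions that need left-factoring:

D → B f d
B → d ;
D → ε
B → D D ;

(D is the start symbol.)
No, left-factoring is not needed

Left-factoring is needed when two productions for the same non-terminal
share a common prefix on the right-hand side.

Productions for D:
  D → B f d
  D → ε
Productions for B:
  B → d ;
  B → D D ;

No common prefixes found.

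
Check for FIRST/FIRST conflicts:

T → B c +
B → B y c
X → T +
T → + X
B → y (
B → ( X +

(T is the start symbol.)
A FIRST/FIRST conflict occurs when two productions N → α and N → β for the same non-terminal have FIRST(α) ∩ FIRST(β) ≠ ∅ (with ε ∈ FIRST of a nullable right-hand side, so two nullable alternatives also conflict).

FIRST sets of the non-terminals at (or reachable through a nullable prefix from) the front of some alternative:
  FIRST(B) = { '(', 'y' }

Productions for T:
  T → B c +: FIRST = { '(', 'y' }
  T → + X: FIRST = { '+' }
Productions for B:
  B → B y c: FIRST = { '(', 'y' }
  B → y (: FIRST = { 'y' }
  B → ( X +: FIRST = { '(' }
X has only one production, so no FIRST/FIRST conflict is possible there.

Conflict for B: B → B y c and B → y (
  Overlap: { 'y' }
Conflict for B: B → B y c and B → ( X +
  Overlap: { '(' }

Answer: Yes. B → B y c / B → y '(' on { 'y' }; B → B y c / B → '(' X '+' on { '(' }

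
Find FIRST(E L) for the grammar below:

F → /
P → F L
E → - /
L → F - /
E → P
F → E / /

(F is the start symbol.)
FIRST sets of the non-terminals involved (from the grammar, by fixed-point iteration):
  FIRST(E) = { '-', '/' }

To compute FIRST(E L), process the symbols left to right:
Symbol E is a non-terminal. Add FIRST(E) \ {ε} = { '-', '/' }
E is not nullable (ε ∉ FIRST(E)), so stop here.
FIRST(E L) = { '-', '/' }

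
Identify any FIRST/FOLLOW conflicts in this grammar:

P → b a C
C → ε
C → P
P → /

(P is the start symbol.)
Nullable non-terminals: C.
FIRST sets used below: FIRST(P) = { '/', 'b' }

C: nullable alternative(s) C → ε; FOLLOW(C) = { $ }
  C → ε: FIRST \ {ε} = { } — this is the only nullable alternative, skip
  C → P: FIRST \ {ε} = { '/', 'b' } — disjoint from FOLLOW(C)

P has no nullable alternative, so no FIRST/FOLLOW check is needed there.

No FIRST/FOLLOW conflicts found.

Answer: No FIRST/FOLLOW conflicts.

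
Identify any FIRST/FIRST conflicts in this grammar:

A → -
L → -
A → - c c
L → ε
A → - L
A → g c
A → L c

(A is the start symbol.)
A FIRST/FIRST conflict occurs when two productions N → α and N → β for the same non-terminal have FIRST(α) ∩ FIRST(β) ≠ ∅ (with ε ∈ FIRST of a nullable right-hand side, so two nullable alternatives also conflict).

FIRST sets of the non-terminals at (or reachable through a nullable prefix from) the front of some alternative:
  FIRST(L) = { '-', ε }

Productions for A:
  A → -: FIRST = { '-' }
  A → - c c: FIRST = { '-' }
  A → - L: FIRST = { '-' }
  A → g c: FIRST = { 'g' }
  A → L c: FIRST = { '-', 'c' }
Productions for L:
  L → -: FIRST = { '-' }
  L → ε: FIRST = { ε }

Conflict for A: A → - and A → - c c
  Overlap: { '-' }
Conflict for A: A → - and A → - L
  Overlap: { '-' }
Conflict for A: A → - and A → L c
  Overlap: { '-' }
Conflict for A: A → - c c and A → - L
  Overlap: { '-' }
Conflict for A: A → - c c and A → L c
  Overlap: { '-' }
Conflict for A: A → - L and A → L c
  Overlap: { '-' }

Answer: Yes. A → '-' / A → '-' c c on { '-' }; A → '-' / A → '-' L on { '-' }; A → '-' / A → L c on { '-' }; A → '-' c c / A → '-' L on { '-' }; A → '-' c c / A → L c on { '-' }; A → '-' L / A → L c on { '-' }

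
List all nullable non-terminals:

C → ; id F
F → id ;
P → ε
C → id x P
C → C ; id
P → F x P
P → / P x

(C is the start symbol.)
ε-productions: P → ε
So P is immediately nullable.
No further non-terminal can be added: every production for the remaining non-terminals contains a terminal or a non-nullable non-terminal.
Nullable = { 'P' }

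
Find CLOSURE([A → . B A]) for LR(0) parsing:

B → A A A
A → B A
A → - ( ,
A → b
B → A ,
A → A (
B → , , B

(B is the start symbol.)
To compute CLOSURE, for each item [A → α.Bβ] where B is a non-terminal, add [B → .γ] for all productions B → γ; repeat for the newly added items until nothing changes.

Start with: [A → . B A]
  [A → . B A] has the dot before B: add [B → . A A A], [B → . A ,], [B → . , , B]
  [B → . A A A] has the dot before A: add [A → . - ( ,], [A → . b], [A → . A (]
No further items can be added.

CLOSURE = { [A → . - ( ,], [A → . A (], [A → . B A], [A → . b], [B → . , , B], [B → . A ,], [B → . A A A] }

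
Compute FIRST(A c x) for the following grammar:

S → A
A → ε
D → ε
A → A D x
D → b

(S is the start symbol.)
{ 'b', 'c', 'x' }

FIRST sets of the non-terminals involved (from the grammar, by fixed-point iteration):
  FIRST(A) = { 'b', 'x', ε }

To compute FIRST(A c x), process the symbols left to right:
Symbol A is a non-terminal. Add FIRST(A) \ {ε} = { 'b', 'x' }
A is nullable (ε ∈ FIRST(A)), continue to the next symbol.
Symbol c is a terminal. Add 'c' and stop.
FIRST(A c x) = { 'b', 'c', 'x' }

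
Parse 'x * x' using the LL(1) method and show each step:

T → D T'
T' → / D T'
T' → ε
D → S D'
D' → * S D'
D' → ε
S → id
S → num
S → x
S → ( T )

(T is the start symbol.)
Stack is shown with the top on the left.

Stack        Input    Action
----------------------------
T $          x * x $  output T → D T'
D T' $       x * x $  output D → S D'
S D' T' $    x * x $  output S → x
x D' T' $    x * x $  match 'x'
D' T' $      * x $    output D' → * S D'
* S D' T' $  * x $    match '*'
S D' T' $    x $      output S → x
x D' T' $    x $      match 'x'
D' T' $      $        output D' → ε
T' $         $        output T' → ε
$            $        accept

The string is accepted.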